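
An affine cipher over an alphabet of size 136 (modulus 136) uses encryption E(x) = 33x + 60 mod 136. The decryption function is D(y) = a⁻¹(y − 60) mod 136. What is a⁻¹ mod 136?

Apply the Euclidean algorithm to 136 and 33:
136 = 4×33 + 4
33 = 8×4 + 1
4 = 4×1 + 0
gcd = 1, so the inverse exists. Back-substitute:
1 = 33 − 8·4
1 = −8·136 + 33·33
So 33·33 ≡ 1 (mod 136).

33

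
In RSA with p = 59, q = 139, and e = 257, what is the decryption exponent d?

φ(n) = (p−1)(q−1) = 58·138 = 8004.
Need d with 257·d ≡ 1 (mod 8004). Apply the extended Euclidean algorithm:
8004 = 31·257 + 37
257 = 6·37 + 35
37 = 1·35 + 2
35 = 17·2 + 1
2 = 2·1 + 0
Back-substitute:
1 = 35 − 17·2
1 = −17·37 + 18·35
1 = 18·257 − 125·37
1 = −125·8004 + 3893·257
So 257·3893 ≡ 1 (mod 8004), hence d = 3893.

3893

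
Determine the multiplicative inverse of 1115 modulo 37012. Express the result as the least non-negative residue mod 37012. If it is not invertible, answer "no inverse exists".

20979

Apply the Euclidean algorithm to 37012 and 1115:
37012 = 33*1115 + 217
1115 = 5*217 + 30
217 = 7*30 + 7
30 = 4*7 + 2
7 = 3*2 + 1
2 = 2*1 + 0
Since gcd(1115, 37012) = 1, back-substitute to write 1 as a combination:
1 = 7 − 3·2
1 = −3·30 + 13·7
1 = 13·217 − 94·30
1 = −94·1115 + 483·217
1 = 483·37012 − 16033·1115
Hence 1115⁻¹ ≡ -16033 ≡ 20979 (mod 37012).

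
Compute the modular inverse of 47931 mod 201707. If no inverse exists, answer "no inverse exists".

6405

Run Euclid on (201707, 47931):
201707 = 4·47931 + 9983
47931 = 4·9983 + 7999
9983 = 1·7999 + 1984
7999 = 4·1984 + 63
1984 = 31·63 + 31
63 = 2·31 + 1
31 = 31·1 + 0
The gcd is 1. Working backward:
1 = 63 − 2·31
1 = −2·1984 + 63·63
1 = 63·7999 − 254·1984
1 = −254·9983 + 317·7999
1 = 317·47931 − 1522·9983
1 = −1522·201707 + 6405·47931
So 47931·6405 ≡ 1 (mod 201707).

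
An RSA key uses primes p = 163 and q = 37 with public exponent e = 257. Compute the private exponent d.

5537

φ(n) = (p−1)(q−1) = 162·36 = 5832.
Need d with 257·d ≡ 1 (mod 5832). Apply the extended Euclidean algorithm:
5832 = 22×257 + 178
257 = 1×178 + 79
178 = 2×79 + 20
79 = 3×20 + 19
20 = 1×19 + 1
19 = 19×1 + 0
Back-substitute:
1 = 20 − 19
1 = −79 + 4·20
1 = 4·178 − 9·79
1 = −9·257 + 13·178
1 = 13·5832 − 295·257
So 257·(-295) ≡ 1 (mod 5832), hence d ≡ -295 ≡ 5537 (mod 5832).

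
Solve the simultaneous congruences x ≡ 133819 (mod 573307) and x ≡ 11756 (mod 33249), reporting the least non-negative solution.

19055711885

Write x = 133819 + 573307·k. Then 573307·k ≡ 11756 − 133819 ≡ 10933 (mod 33249).
Need 573307⁻¹ mod 33249. Extended Euclid on (33249, 8074):
33249 = 4·8074 + 953
8074 = 8·953 + 450
953 = 2·450 + 53
450 = 8·53 + 26
53 = 2·26 + 1
26 = 26·1 + 0
Back-substitute:
1 = 53 − 2·26
1 = −2·450 + 17·53
1 = 17·953 − 36·450
1 = −36·8074 + 305·953
1 = 305·33249 − 1256·8074
573307⁻¹ ≡ 31993 (mod 33249), so k ≡ 31993·10933 ≡ 33238 (mod 33249).
x = 133819 + 573307·33238 = 19055711885.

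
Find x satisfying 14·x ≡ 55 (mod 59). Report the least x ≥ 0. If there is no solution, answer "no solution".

First find gcd(14, 59):
59 = 4*14 + 3
14 = 4*3 + 2
3 = 1*2 + 1
2 = 2*1 + 0
gcd = 1, so a unique solution mod 59 exists.
Back-substitute for the Bézout coefficients:
1 = 3 − 2
1 = −14 + 5·3
1 = 5·59 − 21·14
So 14·(-21) ≡ 1 (mod 59), giving 14⁻¹ ≡ 38.
x ≡ 14⁻¹·55 ≡ 38·55 ≡ 25 (mod 59).

25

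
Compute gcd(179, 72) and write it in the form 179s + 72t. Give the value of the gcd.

1

Euclidean algorithm:
179 = 2×72 + 35
72 = 2×35 + 2
35 = 17×2 + 1
2 = 2×1 + 0
gcd(179, 72) = 1.
Express as a combination:
1 = 35 − 17·2
1 = −17·72 + 35·35
1 = 35·179 − 87·72
So 1 = (35)·179 + (-87)·72.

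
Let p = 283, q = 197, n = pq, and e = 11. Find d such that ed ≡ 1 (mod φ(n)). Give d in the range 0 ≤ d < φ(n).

20099

φ(n) = (p−1)(q−1) = 282·196 = 55272.
Need d with 11·d ≡ 1 (mod 55272). Apply the extended Euclidean algorithm:
55272 = 5024×11 + 8
11 = 1×8 + 3
8 = 2×3 + 2
3 = 1×2 + 1
2 = 2×1 + 0
Back-substitute:
1 = 3 − 2
1 = −8 + 3·3
1 = 3·11 − 4·8
1 = −4·55272 + 20099·11
So 11·20099 ≡ 1 (mod 55272), hence d = 20099.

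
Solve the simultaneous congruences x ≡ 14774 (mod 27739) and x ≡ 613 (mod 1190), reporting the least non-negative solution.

Write x = 14774 + 27739·k. Then 27739·k ≡ 613 − 14774 ≡ 119 (mod 1190).
Need 27739⁻¹ mod 1190. Extended Euclid on (1190, 369):
1190 = 3·369 + 83
369 = 4·83 + 37
83 = 2·37 + 9
37 = 4·9 + 1
9 = 9·1 + 0
Back-substitute:
1 = 37 − 4·9
1 = −4·83 + 9·37
1 = 9·369 − 40·83
1 = −40·1190 + 129·369
27739⁻¹ ≡ 129 (mod 1190), so k ≡ 129·119 ≡ 1071 (mod 1190).
x = 14774 + 27739·1071 = 29723243.

29723243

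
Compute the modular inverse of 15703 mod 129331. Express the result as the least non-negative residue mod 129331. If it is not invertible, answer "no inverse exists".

115585

Apply the Euclidean algorithm to 129331 and 15703:
129331 = 8·15703 + 3707
15703 = 4·3707 + 875
3707 = 4·875 + 207
875 = 4·207 + 47
207 = 4·47 + 19
47 = 2·19 + 9
19 = 2·9 + 1
9 = 9·1 + 0
Since gcd(15703, 129331) = 1, back-substitute to write 1 as a combination:
1 = 19 − 2·9
1 = −2·47 + 5·19
1 = 5·207 − 22·47
1 = −22·875 + 93·207
1 = 93·3707 − 394·875
1 = −394·15703 + 1669·3707
1 = 1669·129331 − 13746·15703
Thus 15703·(-13746) ≡ 1 (mod 129331); reducing, -13746 mod 129331 = 115585.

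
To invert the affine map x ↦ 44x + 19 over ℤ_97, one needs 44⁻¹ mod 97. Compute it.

86

gcd(97, 44) by repeated division:
97 = 2*44 + 9
44 = 4*9 + 8
9 = 1*8 + 1
8 = 8*1 + 0
gcd = 1, so the inverse exists. Back-substitute:
1 = 9 − 8
1 = −44 + 5·9
1 = 5·97 − 11·44
Hence 44⁻¹ ≡ -11 ≡ 86 (mod 97).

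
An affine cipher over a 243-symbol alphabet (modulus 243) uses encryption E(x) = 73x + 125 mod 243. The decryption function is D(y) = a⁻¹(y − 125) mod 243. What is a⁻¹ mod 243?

Extended Euclidean algorithm:
243 = 3*73 + 24
73 = 3*24 + 1
24 = 24*1 + 0
The gcd is 1. Working backward:
1 = 73 − 3·24
1 = −3·243 + 10·73
So 73·10 ≡ 1 (mod 243).

10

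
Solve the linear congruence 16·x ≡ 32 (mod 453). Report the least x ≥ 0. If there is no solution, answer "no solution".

First find gcd(16, 453):
453 = 28·16 + 5
16 = 3·5 + 1
5 = 5·1 + 0
gcd = 1, so a unique solution mod 453 exists.
Back-substitute for the Bézout coefficients:
1 = 16 − 3·5
1 = −3·453 + 85·16
So 16·(85) ≡ 1 (mod 453), giving 16⁻¹ ≡ 85.
x ≡ 16⁻¹·32 ≡ 85·32 ≡ 2 (mod 453).

2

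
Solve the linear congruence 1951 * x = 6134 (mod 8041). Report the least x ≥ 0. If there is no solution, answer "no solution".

First find gcd(1951, 8041):
8041 = 4×1951 + 237
1951 = 8×237 + 55
237 = 4×55 + 17
55 = 3×17 + 4
17 = 4×4 + 1
4 = 4×1 + 0
gcd = 1, so a unique solution mod 8041 exists.
Back-substitute for the Bézout coefficients:
1 = 17 − 4·4
1 = −4·55 + 13·17
1 = 13·237 − 56·55
1 = −56·1951 + 461·237
1 = 461·8041 − 1900·1951
So 1951·(-1900) ≡ 1 (mod 8041), giving 1951⁻¹ ≡ 6141.
x ≡ 1951⁻¹·6134 ≡ 6141·6134 ≡ 4850 (mod 8041).

4850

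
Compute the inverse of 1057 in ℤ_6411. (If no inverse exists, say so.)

2044

Run Euclid on (6411, 1057):
6411 = 6·1057 + 69
1057 = 15·69 + 22
69 = 3·22 + 3
22 = 7·3 + 1
3 = 3·1 + 0
Since gcd(1057, 6411) = 1, back-substitute to write 1 as a combination:
1 = 22 − 7·3
1 = −7·69 + 22·22
1 = 22·1057 − 337·69
1 = −337·6411 + 2044·1057
So 1057·2044 ≡ 1 (mod 6411).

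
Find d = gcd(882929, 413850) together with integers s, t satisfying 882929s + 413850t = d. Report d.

Repeated division:
882929 = 2×413850 + 55229
413850 = 7×55229 + 27247
55229 = 2×27247 + 735
27247 = 37×735 + 52
735 = 14×52 + 7
52 = 7×7 + 3
7 = 2×3 + 1
3 = 3×1 + 0
gcd(882929, 413850) = 1.
Working backward:
1 = 7 − 2·3
1 = −2·52 + 15·7
1 = 15·735 − 212·52
1 = −212·27247 + 7859·735
1 = 7859·55229 − 15930·27247
1 = −15930·413850 + 119369·55229
1 = 119369·882929 − 254668·413850
So 1 = (119369)·882929 + (-254668)·413850.

1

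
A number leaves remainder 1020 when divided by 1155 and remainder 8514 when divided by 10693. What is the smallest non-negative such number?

7033815

Write x = 1020 + 1155·k. Then 1155·k ≡ 8514 − 1020 ≡ 7494 (mod 10693).
Need 1155⁻¹ mod 10693. Extended Euclid on (10693, 1155):
10693 = 9×1155 + 298
1155 = 3×298 + 261
298 = 1×261 + 37
261 = 7×37 + 2
37 = 18×2 + 1
2 = 2×1 + 0
Back-substitute:
1 = 37 − 18·2
1 = −18·261 + 127·37
1 = 127·298 − 145·261
1 = −145·1155 + 562·298
1 = 562·10693 − 5203·1155
1155⁻¹ ≡ 5490 (mod 10693), so k ≡ 5490·7494 ≡ 6089 (mod 10693).
x = 1020 + 1155·6089 = 7033815.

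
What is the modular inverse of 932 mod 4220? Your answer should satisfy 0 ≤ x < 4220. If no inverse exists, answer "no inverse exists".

Compute gcd(932, 4220):
4220 = 4·932 + 492
932 = 1·492 + 440
492 = 1·440 + 52
440 = 8·52 + 24
52 = 2·24 + 4
24 = 6·4 + 0
The gcd is 4, not 1, hence no inverse exists.

no inverse exists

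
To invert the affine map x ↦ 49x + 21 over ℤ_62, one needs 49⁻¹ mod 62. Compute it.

19

Run Euclid on (62, 49):
62 = 1*49 + 13
49 = 3*13 + 10
13 = 1*10 + 3
10 = 3*3 + 1
3 = 3*1 + 0
The gcd is 1. Working backward:
1 = 10 − 3·3
1 = −3·13 + 4·10
1 = 4·49 − 15·13
1 = −15·62 + 19·49
So 49·19 ≡ 1 (mod 62).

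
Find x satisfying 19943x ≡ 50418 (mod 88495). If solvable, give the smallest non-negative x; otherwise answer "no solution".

no solution

gcd(19943, 88495):
88495 = 4*19943 + 8723
19943 = 2*8723 + 2497
8723 = 3*2497 + 1232
2497 = 2*1232 + 33
1232 = 37*33 + 11
33 = 3*11 + 0
gcd = 11, but 11 ∤ 50418, so the congruence has no solution.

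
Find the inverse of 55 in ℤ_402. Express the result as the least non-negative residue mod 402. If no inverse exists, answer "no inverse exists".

307

Run Euclid on (402, 55):
402 = 7·55 + 17
55 = 3·17 + 4
17 = 4·4 + 1
4 = 4·1 + 0
Since gcd(55, 402) = 1, back-substitute to write 1 as a combination:
1 = 17 − 4·4
1 = −4·55 + 13·17
1 = 13·402 − 95·55
Hence 55⁻¹ ≡ -95 ≡ 307 (mod 402).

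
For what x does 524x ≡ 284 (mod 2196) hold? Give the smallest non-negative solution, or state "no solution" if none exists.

340

First find gcd(524, 2196):
2196 = 4×524 + 100
524 = 5×100 + 24
100 = 4×24 + 4
24 = 6×4 + 0
gcd = 4 and 4 | 284, so solutions exist. Divide through by 4: 131x ≡ 71 (mod 549).
Now find 131⁻¹ mod 549:
549 = 4×131 + 25
131 = 5×25 + 6
25 = 4×6 + 1
6 = 6×1 + 0
Back-substitute:
1 = 25 − 4·6
1 = −4·131 + 21·25
1 = 21·549 − 88·131
So 131·(-88) ≡ 1 (mod 549), i.e. 131⁻¹ ≡ 461.
Then x ≡ 461·71 ≡ 340 (mod 549); the smallest non-negative solution is x = 340.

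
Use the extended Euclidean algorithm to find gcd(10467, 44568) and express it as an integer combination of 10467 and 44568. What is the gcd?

Apply Euclid's algorithm to 44568 and 10467:
44568 = 4·10467 + 2700
10467 = 3·2700 + 2367
2700 = 1·2367 + 333
2367 = 7·333 + 36
333 = 9·36 + 9
36 = 4·9 + 0
gcd(10467, 44568) = 9.
Working backward:
9 = 333 − 9·36
9 = −9·2367 + 64·333
9 = 64·2700 − 73·2367
9 = −73·10467 + 283·2700
9 = 283·44568 − 1205·10467
So 9 = (283)·44568 + (-1205)·10467.

9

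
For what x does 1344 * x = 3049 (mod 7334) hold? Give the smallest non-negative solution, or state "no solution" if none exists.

gcd(1344, 7334):
7334 = 5·1344 + 614
1344 = 2·614 + 116
614 = 5·116 + 34
116 = 3·34 + 14
34 = 2·14 + 6
14 = 2·6 + 2
6 = 3·2 + 0
gcd = 2, but 2 ∤ 3049, so the congruence has no solution.

no solution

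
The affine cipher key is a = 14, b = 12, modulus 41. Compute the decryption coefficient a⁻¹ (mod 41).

Apply the Euclidean algorithm to 41 and 14:
41 = 2×14 + 13
14 = 1×13 + 1
13 = 13×1 + 0
gcd = 1, so the inverse exists. Back-substitute:
1 = 14 − 13
1 = −41 + 3·14
So 14·3 ≡ 1 (mod 41).

3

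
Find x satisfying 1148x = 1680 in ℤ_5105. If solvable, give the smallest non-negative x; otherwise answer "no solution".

375

First find gcd(1148, 5105):
5105 = 4·1148 + 513
1148 = 2·513 + 122
513 = 4·122 + 25
122 = 4·25 + 22
25 = 1·22 + 3
22 = 7·3 + 1
3 = 3·1 + 0
gcd = 1, so a unique solution mod 5105 exists.
Back-substitute for the Bézout coefficients:
1 = 22 − 7·3
1 = −7·25 + 8·22
1 = 8·122 − 39·25
1 = −39·513 + 164·122
1 = 164·1148 − 367·513
1 = −367·5105 + 1632·1148
So 1148·(1632) ≡ 1 (mod 5105), giving 1148⁻¹ ≡ 1632.
x ≡ 1148⁻¹·1680 ≡ 1632·1680 ≡ 375 (mod 5105).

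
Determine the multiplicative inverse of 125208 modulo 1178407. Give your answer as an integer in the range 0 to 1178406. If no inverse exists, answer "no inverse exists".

Apply the Euclidean algorithm to 1178407 and 125208:
1178407 = 9×125208 + 51535
125208 = 2×51535 + 22138
51535 = 2×22138 + 7259
22138 = 3×7259 + 361
7259 = 20×361 + 39
361 = 9×39 + 10
39 = 3×10 + 9
10 = 1×9 + 1
9 = 9×1 + 0
gcd = 1, so the inverse exists. Back-substitute:
1 = 10 − 9
1 = −39 + 4·10
1 = 4·361 − 37·39
1 = −37·7259 + 744·361
1 = 744·22138 − 2269·7259
1 = −2269·51535 + 5282·22138
1 = 5282·125208 − 12833·51535
1 = −12833·1178407 + 120779·125208
So 125208·120779 ≡ 1 (mod 1178407).

120779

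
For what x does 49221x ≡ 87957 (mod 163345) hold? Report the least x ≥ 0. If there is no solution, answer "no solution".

First find gcd(49221, 163345):
163345 = 3·49221 + 15682
49221 = 3·15682 + 2175
15682 = 7·2175 + 457
2175 = 4·457 + 347
457 = 1·347 + 110
347 = 3·110 + 17
110 = 6·17 + 8
17 = 2·8 + 1
8 = 8·1 + 0
gcd = 1, so a unique solution mod 163345 exists.
Back-substitute for the Bézout coefficients:
1 = 17 − 2·8
1 = −2·110 + 13·17
1 = 13·347 − 41·110
1 = −41·457 + 54·347
1 = 54·2175 − 257·457
1 = −257·15682 + 1853·2175
1 = 1853·49221 − 5816·15682
1 = −5816·163345 + 19301·49221
So 49221·(19301) ≡ 1 (mod 163345), giving 49221⁻¹ ≡ 19301.
x ≡ 49221⁻¹·87957 ≡ 19301·87957 ≡ 13472 (mod 163345).

13472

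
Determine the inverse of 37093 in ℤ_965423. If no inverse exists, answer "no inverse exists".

gcd(965423, 37093) by repeated division:
965423 = 26*37093 + 1005
37093 = 36*1005 + 913
1005 = 1*913 + 92
913 = 9*92 + 85
92 = 1*85 + 7
85 = 12*7 + 1
7 = 7*1 + 0
The gcd is 1. Working backward:
1 = 85 − 12·7
1 = −12·92 + 13·85
1 = 13·913 − 129·92
1 = −129·1005 + 142·913
1 = 142·37093 − 5241·1005
1 = −5241·965423 + 136408·37093
So 37093·136408 ≡ 1 (mod 965423).

136408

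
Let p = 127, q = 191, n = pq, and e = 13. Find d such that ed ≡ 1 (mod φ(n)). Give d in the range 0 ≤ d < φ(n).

20257

φ(n) = (p−1)(q−1) = 126·190 = 23940.
Need d with 13·d ≡ 1 (mod 23940). Apply the extended Euclidean algorithm:
23940 = 1841·13 + 7
13 = 1·7 + 6
7 = 1·6 + 1
6 = 6·1 + 0
Back-substitute:
1 = 7 − 6
1 = −13 + 2·7
1 = 2·23940 − 3683·13
So 13·(-3683) ≡ 1 (mod 23940), hence d ≡ -3683 ≡ 20257 (mod 23940).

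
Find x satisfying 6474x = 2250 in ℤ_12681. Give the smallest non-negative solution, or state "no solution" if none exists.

First find gcd(6474, 12681):
12681 = 1·6474 + 6207
6474 = 1·6207 + 267
6207 = 23·267 + 66
267 = 4·66 + 3
66 = 22·3 + 0
gcd = 3 and 3 | 2250, so solutions exist. Divide through by 3: 2158x ≡ 750 (mod 4227).
Now find 2158⁻¹ mod 4227:
4227 = 1*2158 + 2069
2158 = 1*2069 + 89
2069 = 23*89 + 22
89 = 4*22 + 1
22 = 22*1 + 0
Back-substitute:
1 = 89 − 4·22
1 = −4·2069 + 93·89
1 = 93·2158 − 97·2069
1 = −97·4227 + 190·2158
So 2158⁻¹ ≡ 190 (mod 4227).
Then x ≡ 190·750 ≡ 3009 (mod 4227); the smallest non-negative solution is x = 3009.

3009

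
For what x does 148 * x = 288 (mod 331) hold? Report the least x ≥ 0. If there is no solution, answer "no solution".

324

First find gcd(148, 331):
331 = 2×148 + 35
148 = 4×35 + 8
35 = 4×8 + 3
8 = 2×3 + 2
3 = 1×2 + 1
2 = 2×1 + 0
gcd = 1, so a unique solution mod 331 exists.
Back-substitute for the Bézout coefficients:
1 = 3 − 2
1 = −8 + 3·3
1 = 3·35 − 13·8
1 = −13·148 + 55·35
1 = 55·331 − 123·148
So 148·(-123) ≡ 1 (mod 331), giving 148⁻¹ ≡ 208.
x ≡ 148⁻¹·288 ≡ 208·288 ≡ 324 (mod 331).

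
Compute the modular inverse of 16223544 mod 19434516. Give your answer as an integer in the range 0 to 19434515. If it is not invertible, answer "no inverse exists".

no inverse exists

Compute gcd(16223544, 19434516):
19434516 = 1×16223544 + 3210972
16223544 = 5×3210972 + 168684
3210972 = 19×168684 + 5976
168684 = 28×5976 + 1356
5976 = 4×1356 + 552
1356 = 2×552 + 252
552 = 2×252 + 48
252 = 5×48 + 12
48 = 4×12 + 0
Since gcd = 12 > 1, 16223544 is not a unit mod 19434516.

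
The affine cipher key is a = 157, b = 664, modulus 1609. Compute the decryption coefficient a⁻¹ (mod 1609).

Run Euclid on (1609, 157):
1609 = 10×157 + 39
157 = 4×39 + 1
39 = 39×1 + 0
gcd = 1, so the inverse exists. Back-substitute:
1 = 157 − 4·39
1 = −4·1609 + 41·157
So 157·41 ≡ 1 (mod 1609).

41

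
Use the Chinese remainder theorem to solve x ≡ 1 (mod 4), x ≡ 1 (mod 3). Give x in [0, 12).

Write x = 1 + 4·k. Then 4·k ≡ 1 − 1 ≡ 0 (mod 3).
Need 4⁻¹ mod 3. Extended Euclid on (3, 1):
3 = 3*1 + 0
4⁻¹ ≡ 1 (mod 3), so k ≡ 1·0 ≡ 0 (mod 3).
x = 1 + 4·0 = 1.

1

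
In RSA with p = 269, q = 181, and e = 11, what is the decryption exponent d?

8771

φ(n) = (p−1)(q−1) = 268·180 = 48240.
Need d with 11·d ≡ 1 (mod 48240). Apply the extended Euclidean algorithm:
48240 = 4385*11 + 5
11 = 2*5 + 1
5 = 5*1 + 0
Back-substitute:
1 = 11 − 2·5
1 = −2·48240 + 8771·11
So 11·8771 ≡ 1 (mod 48240), hence d = 8771.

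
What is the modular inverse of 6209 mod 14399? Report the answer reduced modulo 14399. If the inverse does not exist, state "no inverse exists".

no inverse exists

Euclidean algorithm on 14399, 6209:
14399 = 2·6209 + 1981
6209 = 3·1981 + 266
1981 = 7·266 + 119
266 = 2·119 + 28
119 = 4·28 + 7
28 = 4·7 + 0
Since gcd = 7 > 1, 6209 is not a unit mod 14399.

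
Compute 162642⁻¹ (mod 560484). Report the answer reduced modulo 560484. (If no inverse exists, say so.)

Euclidean algorithm on 560484, 162642:
560484 = 3×162642 + 72558
162642 = 2×72558 + 17526
72558 = 4×17526 + 2454
17526 = 7×2454 + 348
2454 = 7×348 + 18
348 = 19×18 + 6
18 = 3×6 + 0
Since gcd = 6 > 1, 162642 is not a unit mod 560484.

no inverse exists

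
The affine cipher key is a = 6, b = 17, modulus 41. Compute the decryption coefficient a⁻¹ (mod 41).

7

Extended Euclidean algorithm:
41 = 6·6 + 5
6 = 1·5 + 1
5 = 5·1 + 0
The gcd is 1. Working backward:
1 = 6 − 5
1 = −41 + 7·6
So 6·7 ≡ 1 (mod 41).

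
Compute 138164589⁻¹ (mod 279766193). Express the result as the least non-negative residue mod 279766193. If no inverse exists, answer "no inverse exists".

124706559

Run Euclid on (279766193, 138164589):
279766193 = 2·138164589 + 3437015
138164589 = 40·3437015 + 683989
3437015 = 5·683989 + 17070
683989 = 40·17070 + 1189
17070 = 14·1189 + 424
1189 = 2·424 + 341
424 = 1·341 + 83
341 = 4·83 + 9
83 = 9·9 + 2
9 = 4·2 + 1
2 = 2·1 + 0
Since gcd(138164589, 279766193) = 1, back-substitute to write 1 as a combination:
1 = 9 − 4·2
1 = −4·83 + 37·9
1 = 37·341 − 152·83
1 = −152·424 + 189·341
1 = 189·1189 − 530·424
1 = −530·17070 + 7609·1189
1 = 7609·683989 − 304890·17070
1 = −304890·3437015 + 1532059·683989
1 = 1532059·138164589 − 61587250·3437015
1 = −61587250·279766193 + 124706559·138164589
So 138164589·124706559 ≡ 1 (mod 279766193).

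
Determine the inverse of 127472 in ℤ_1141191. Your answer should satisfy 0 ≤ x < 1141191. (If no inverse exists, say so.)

489674

Extended Euclidean algorithm:
1141191 = 8×127472 + 121415
127472 = 1×121415 + 6057
121415 = 20×6057 + 275
6057 = 22×275 + 7
275 = 39×7 + 2
7 = 3×2 + 1
2 = 2×1 + 0
The gcd is 1. Working backward:
1 = 7 − 3·2
1 = −3·275 + 118·7
1 = 118·6057 − 2599·275
1 = −2599·121415 + 52098·6057
1 = 52098·127472 − 54697·121415
1 = −54697·1141191 + 489674·127472
So 127472·489674 ≡ 1 (mod 1141191).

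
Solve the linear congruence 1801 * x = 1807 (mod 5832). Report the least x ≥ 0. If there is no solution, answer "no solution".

First find gcd(1801, 5832):
5832 = 3×1801 + 429
1801 = 4×429 + 85
429 = 5×85 + 4
85 = 21×4 + 1
4 = 4×1 + 0
gcd = 1, so a unique solution mod 5832 exists.
Back-substitute for the Bézout coefficients:
1 = 85 − 21·4
1 = −21·429 + 106·85
1 = 106·1801 − 445·429
1 = −445·5832 + 1441·1801
So 1801·(1441) ≡ 1 (mod 5832), giving 1801⁻¹ ≡ 1441.
x ≡ 1801⁻¹·1807 ≡ 1441·1807 ≡ 2815 (mod 5832).

2815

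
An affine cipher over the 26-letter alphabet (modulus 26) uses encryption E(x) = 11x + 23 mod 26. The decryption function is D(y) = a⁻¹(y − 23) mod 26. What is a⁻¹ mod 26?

19

Run Euclid on (26, 11):
26 = 2×11 + 4
11 = 2×4 + 3
4 = 1×3 + 1
3 = 3×1 + 0
Since gcd(11, 26) = 1, back-substitute to write 1 as a combination:
1 = 4 − 3
1 = −11 + 3·4
1 = 3·26 − 7·11
Hence 11⁻¹ ≡ -7 ≡ 19 (mod 26).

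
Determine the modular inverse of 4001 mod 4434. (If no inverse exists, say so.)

Extended Euclidean algorithm:
4434 = 1×4001 + 433
4001 = 9×433 + 104
433 = 4×104 + 17
104 = 6×17 + 2
17 = 8×2 + 1
2 = 2×1 + 0
Since gcd(4001, 4434) = 1, back-substitute to write 1 as a combination:
1 = 17 − 8·2
1 = −8·104 + 49·17
1 = 49·433 − 204·104
1 = −204·4001 + 1885·433
1 = 1885·4434 − 2089·4001
Hence 4001⁻¹ ≡ -2089 ≡ 2345 (mod 4434).

2345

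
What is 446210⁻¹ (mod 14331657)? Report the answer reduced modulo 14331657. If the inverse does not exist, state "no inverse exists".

Run Euclid on (14331657, 446210):
14331657 = 32×446210 + 52937
446210 = 8×52937 + 22714
52937 = 2×22714 + 7509
22714 = 3×7509 + 187
7509 = 40×187 + 29
187 = 6×29 + 13
29 = 2×13 + 3
13 = 4×3 + 1
3 = 3×1 + 0
Since gcd(446210, 14331657) = 1, back-substitute to write 1 as a combination:
1 = 13 − 4·3
1 = −4·29 + 9·13
1 = 9·187 − 58·29
1 = −58·7509 + 2329·187
1 = 2329·22714 − 7045·7509
1 = −7045·52937 + 16419·22714
1 = 16419·446210 − 138397·52937
1 = −138397·14331657 + 4445123·446210
So 446210·4445123 ≡ 1 (mod 14331657).

4445123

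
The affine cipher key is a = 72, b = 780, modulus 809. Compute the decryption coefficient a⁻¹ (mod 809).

gcd(809, 72) by repeated division:
809 = 11·72 + 17
72 = 4·17 + 4
17 = 4·4 + 1
4 = 4·1 + 0
The gcd is 1. Working backward:
1 = 17 − 4·4
1 = −4·72 + 17·17
1 = 17·809 − 191·72
Thus 72·(-191) ≡ 1 (mod 809); reducing, -191 mod 809 = 618.

618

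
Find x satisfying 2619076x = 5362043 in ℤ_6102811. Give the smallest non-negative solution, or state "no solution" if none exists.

First find gcd(2619076, 6102811):
6102811 = 2·2619076 + 864659
2619076 = 3·864659 + 25099
864659 = 34·25099 + 11293
25099 = 2·11293 + 2513
11293 = 4·2513 + 1241
2513 = 2·1241 + 31
1241 = 40·31 + 1
31 = 31·1 + 0
gcd = 1, so a unique solution mod 6102811 exists.
Back-substitute for the Bézout coefficients:
1 = 1241 − 40·31
1 = −40·2513 + 81·1241
1 = 81·11293 − 364·2513
1 = −364·25099 + 809·11293
1 = 809·864659 − 27870·25099
1 = −27870·2619076 + 84419·864659
1 = 84419·6102811 − 196708·2619076
So 2619076·(-196708) ≡ 1 (mod 6102811), giving 2619076⁻¹ ≡ 5906103.
x ≡ 2619076⁻¹·5362043 ≡ 5906103·5362043 ≡ 4276308 (mod 6102811).

4276308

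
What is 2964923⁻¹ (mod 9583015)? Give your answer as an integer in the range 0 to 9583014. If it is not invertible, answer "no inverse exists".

no inverse exists

Compute gcd(2964923, 9583015):
9583015 = 3×2964923 + 688246
2964923 = 4×688246 + 211939
688246 = 3×211939 + 52429
211939 = 4×52429 + 2223
52429 = 23×2223 + 1300
2223 = 1×1300 + 923
1300 = 1×923 + 377
923 = 2×377 + 169
377 = 2×169 + 39
169 = 4×39 + 13
39 = 3×13 + 0
Since gcd = 13 > 1, 2964923 is not a unit mod 9583015.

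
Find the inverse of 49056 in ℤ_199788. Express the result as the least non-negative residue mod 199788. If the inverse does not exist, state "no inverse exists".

Euclidean algorithm on 199788, 49056:
199788 = 4*49056 + 3564
49056 = 13*3564 + 2724
3564 = 1*2724 + 840
2724 = 3*840 + 204
840 = 4*204 + 24
204 = 8*24 + 12
24 = 2*12 + 0
The gcd is 12, not 1, hence no inverse exists.

no inverse exists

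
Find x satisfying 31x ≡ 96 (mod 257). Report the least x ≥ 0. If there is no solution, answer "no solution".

86

First find gcd(31, 257):
257 = 8·31 + 9
31 = 3·9 + 4
9 = 2·4 + 1
4 = 4·1 + 0
gcd = 1, so a unique solution mod 257 exists.
Back-substitute for the Bézout coefficients:
1 = 9 − 2·4
1 = −2·31 + 7·9
1 = 7·257 − 58·31
So 31·(-58) ≡ 1 (mod 257), giving 31⁻¹ ≡ 199.
x ≡ 31⁻¹·96 ≡ 199·96 ≡ 86 (mod 257).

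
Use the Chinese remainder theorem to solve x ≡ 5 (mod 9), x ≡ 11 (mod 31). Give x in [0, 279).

Write x = 5 + 9·k. Then 9·k ≡ 11 − 5 ≡ 6 (mod 31).
Need 9⁻¹ mod 31. Extended Euclid on (31, 9):
31 = 3×9 + 4
9 = 2×4 + 1
4 = 4×1 + 0
Back-substitute:
1 = 9 − 2·4
1 = −2·31 + 7·9
9⁻¹ ≡ 7 (mod 31), so k ≡ 7·6 ≡ 11 (mod 31).
x = 5 + 9·11 = 104.

104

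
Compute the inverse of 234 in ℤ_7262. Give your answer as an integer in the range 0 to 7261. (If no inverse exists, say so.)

no inverse exists

Euclidean algorithm on 7262, 234:
7262 = 31*234 + 8
234 = 29*8 + 2
8 = 4*2 + 0
gcd(234, 7262) = 2 ≠ 1, so 234 has no multiplicative inverse modulo 7262.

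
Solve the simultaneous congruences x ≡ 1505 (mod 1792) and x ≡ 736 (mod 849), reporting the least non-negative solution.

Write x = 1505 + 1792·k. Then 1792·k ≡ 736 − 1505 ≡ 80 (mod 849).
Need 1792⁻¹ mod 849. Extended Euclid on (849, 94):
849 = 9*94 + 3
94 = 31*3 + 1
3 = 3*1 + 0
Back-substitute:
1 = 94 − 31·3
1 = −31·849 + 280·94
1792⁻¹ ≡ 280 (mod 849), so k ≡ 280·80 ≡ 326 (mod 849).
x = 1505 + 1792·326 = 585697.

585697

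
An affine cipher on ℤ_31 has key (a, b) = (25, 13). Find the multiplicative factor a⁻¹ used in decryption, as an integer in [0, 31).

5

Apply the Euclidean algorithm to 31 and 25:
31 = 1×25 + 6
25 = 4×6 + 1
6 = 6×1 + 0
The gcd is 1. Working backward:
1 = 25 − 4·6
1 = −4·31 + 5·25
So 25·5 ≡ 1 (mod 31).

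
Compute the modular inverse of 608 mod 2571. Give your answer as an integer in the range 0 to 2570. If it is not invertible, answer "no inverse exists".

2423

Run Euclid on (2571, 608):
2571 = 4·608 + 139
608 = 4·139 + 52
139 = 2·52 + 35
52 = 1·35 + 17
35 = 2·17 + 1
17 = 17·1 + 0
gcd = 1, so the inverse exists. Back-substitute:
1 = 35 − 2·17
1 = −2·52 + 3·35
1 = 3·139 − 8·52
1 = −8·608 + 35·139
1 = 35·2571 − 148·608
Hence 608⁻¹ ≡ -148 ≡ 2423 (mod 2571).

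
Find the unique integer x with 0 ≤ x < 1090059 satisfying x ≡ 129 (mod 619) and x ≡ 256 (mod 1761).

Write x = 129 + 619·k. Then 619·k ≡ 256 − 129 ≡ 127 (mod 1761).
Need 619⁻¹ mod 1761. Extended Euclid on (1761, 619):
1761 = 2×619 + 523
619 = 1×523 + 96
523 = 5×96 + 43
96 = 2×43 + 10
43 = 4×10 + 3
10 = 3×3 + 1
3 = 3×1 + 0
Back-substitute:
1 = 10 − 3·3
1 = −3·43 + 13·10
1 = 13·96 − 29·43
1 = −29·523 + 158·96
1 = 158·619 − 187·523
1 = −187·1761 + 532·619
619⁻¹ ≡ 532 (mod 1761), so k ≡ 532·127 ≡ 646 (mod 1761).
x = 129 + 619·646 = 400003.

400003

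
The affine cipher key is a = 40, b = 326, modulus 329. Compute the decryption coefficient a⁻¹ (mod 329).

Run Euclid on (329, 40):
329 = 8*40 + 9
40 = 4*9 + 4
9 = 2*4 + 1
4 = 4*1 + 0
Since gcd(40, 329) = 1, back-substitute to write 1 as a combination:
1 = 9 − 2·4
1 = −2·40 + 9·9
1 = 9·329 − 74·40
So 40·(-74) ≡ 1 (mod 329), and -74 ≡ 255 (mod 329).

255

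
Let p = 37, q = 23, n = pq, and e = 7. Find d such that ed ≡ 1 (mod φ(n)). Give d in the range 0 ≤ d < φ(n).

φ(n) = (p−1)(q−1) = 36·22 = 792.
Need d with 7·d ≡ 1 (mod 792). Apply the extended Euclidean algorithm:
792 = 113×7 + 1
7 = 7×1 + 0
Back-substitute:
1 = 792 − 113·7
So 7·(-113) ≡ 1 (mod 792), hence d ≡ -113 ≡ 679 (mod 792).

679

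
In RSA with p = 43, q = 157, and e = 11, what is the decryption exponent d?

1787

φ(n) = (p−1)(q−1) = 42·156 = 6552.
Need d with 11·d ≡ 1 (mod 6552). Apply the extended Euclidean algorithm:
6552 = 595·11 + 7
11 = 1·7 + 4
7 = 1·4 + 3
4 = 1·3 + 1
3 = 3·1 + 0
Back-substitute:
1 = 4 − 3
1 = −7 + 2·4
1 = 2·11 − 3·7
1 = −3·6552 + 1787·11
So 11·1787 ≡ 1 (mod 6552), hence d = 1787.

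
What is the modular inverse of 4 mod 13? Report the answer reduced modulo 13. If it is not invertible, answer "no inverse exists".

Run Euclid on (13, 4):
13 = 3*4 + 1
4 = 4*1 + 0
Since gcd(4, 13) = 1, back-substitute to write 1 as a combination:
1 = 13 − 3·4
Hence 4⁻¹ ≡ -3 ≡ 10 (mod 13).

10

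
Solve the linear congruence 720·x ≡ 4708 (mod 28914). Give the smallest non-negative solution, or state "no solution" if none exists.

no solution

gcd(720, 28914):
28914 = 40×720 + 114
720 = 6×114 + 36
114 = 3×36 + 6
36 = 6×6 + 0
gcd = 6, but 6 ∤ 4708, so the congruence has no solution.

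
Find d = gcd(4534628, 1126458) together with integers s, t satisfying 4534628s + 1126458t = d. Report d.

2

Euclidean algorithm:
4534628 = 4*1126458 + 28796
1126458 = 39*28796 + 3414
28796 = 8*3414 + 1484
3414 = 2*1484 + 446
1484 = 3*446 + 146
446 = 3*146 + 8
146 = 18*8 + 2
8 = 4*2 + 0
gcd(4534628, 1126458) = 2.
Working backward:
2 = 146 − 18·8
2 = −18·446 + 55·146
2 = 55·1484 − 183·446
2 = −183·3414 + 421·1484
2 = 421·28796 − 3551·3414
2 = −3551·1126458 + 138910·28796
2 = 138910·4534628 − 559191·1126458
So 2 = (138910)·4534628 + (-559191)·1126458.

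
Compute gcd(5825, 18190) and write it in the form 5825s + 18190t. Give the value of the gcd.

5

Apply Euclid's algorithm to 18190 and 5825:
18190 = 3×5825 + 715
5825 = 8×715 + 105
715 = 6×105 + 85
105 = 1×85 + 20
85 = 4×20 + 5
20 = 4×5 + 0
gcd(5825, 18190) = 5.
Back-substituting:
5 = 85 − 4·20
5 = −4·105 + 5·85
5 = 5·715 − 34·105
5 = −34·5825 + 277·715
5 = 277·18190 − 865·5825
So 5 = (277)·18190 + (-865)·5825.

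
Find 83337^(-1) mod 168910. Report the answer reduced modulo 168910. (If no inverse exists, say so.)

Apply the Euclidean algorithm to 168910 and 83337:
168910 = 2*83337 + 2236
83337 = 37*2236 + 605
2236 = 3*605 + 421
605 = 1*421 + 184
421 = 2*184 + 53
184 = 3*53 + 25
53 = 2*25 + 3
25 = 8*3 + 1
3 = 3*1 + 0
Since gcd(83337, 168910) = 1, back-substitute to write 1 as a combination:
1 = 25 − 8·3
1 = −8·53 + 17·25
1 = 17·184 − 59·53
1 = −59·421 + 135·184
1 = 135·605 − 194·421
1 = −194·2236 + 717·605
1 = 717·83337 − 26723·2236
1 = −26723·168910 + 54163·83337
So 83337·54163 ≡ 1 (mod 168910).

54163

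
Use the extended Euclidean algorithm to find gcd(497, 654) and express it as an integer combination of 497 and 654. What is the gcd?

Apply Euclid's algorithm to 654 and 497:
654 = 1·497 + 157
497 = 3·157 + 26
157 = 6·26 + 1
26 = 26·1 + 0
gcd(497, 654) = 1.
Back-substituting:
1 = 157 − 6·26
1 = −6·497 + 19·157
1 = 19·654 − 25·497
So 1 = (19)·654 + (-25)·497.

1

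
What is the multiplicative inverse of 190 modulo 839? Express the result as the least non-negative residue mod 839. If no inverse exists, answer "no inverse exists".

gcd(839, 190) by repeated division:
839 = 4×190 + 79
190 = 2×79 + 32
79 = 2×32 + 15
32 = 2×15 + 2
15 = 7×2 + 1
2 = 2×1 + 0
Since gcd(190, 839) = 1, back-substitute to write 1 as a combination:
1 = 15 − 7·2
1 = −7·32 + 15·15
1 = 15·79 − 37·32
1 = −37·190 + 89·79
1 = 89·839 − 393·190
Hence 190⁻¹ ≡ -393 ≡ 446 (mod 839).

446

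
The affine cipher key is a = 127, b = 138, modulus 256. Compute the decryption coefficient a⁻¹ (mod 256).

Run Euclid on (256, 127):
256 = 2×127 + 2
127 = 63×2 + 1
2 = 2×1 + 0
gcd = 1, so the inverse exists. Back-substitute:
1 = 127 − 63·2
1 = −63·256 + 127·127
So 127·127 ≡ 1 (mod 256).

127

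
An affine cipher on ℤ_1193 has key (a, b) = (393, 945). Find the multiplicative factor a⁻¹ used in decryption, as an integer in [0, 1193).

Apply the Euclidean algorithm to 1193 and 393:
1193 = 3*393 + 14
393 = 28*14 + 1
14 = 14*1 + 0
The gcd is 1. Working backward:
1 = 393 − 28·14
1 = −28·1193 + 85·393
So 393·85 ≡ 1 (mod 1193).

85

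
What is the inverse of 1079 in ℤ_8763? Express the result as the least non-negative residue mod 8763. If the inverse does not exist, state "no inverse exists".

Extended Euclidean algorithm:
8763 = 8×1079 + 131
1079 = 8×131 + 31
131 = 4×31 + 7
31 = 4×7 + 3
7 = 2×3 + 1
3 = 3×1 + 0
The gcd is 1. Working backward:
1 = 7 − 2·3
1 = −2·31 + 9·7
1 = 9·131 − 38·31
1 = −38·1079 + 313·131
1 = 313·8763 − 2542·1079
Thus 1079·(-2542) ≡ 1 (mod 8763); reducing, -2542 mod 8763 = 6221.

6221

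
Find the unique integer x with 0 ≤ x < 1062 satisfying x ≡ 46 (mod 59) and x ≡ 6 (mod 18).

636

Write x = 46 + 59·k. Then 59·k ≡ 6 − 46 ≡ 14 (mod 18).
Need 59⁻¹ mod 18. Extended Euclid on (18, 5):
18 = 3×5 + 3
5 = 1×3 + 2
3 = 1×2 + 1
2 = 2×1 + 0
Back-substitute:
1 = 3 − 2
1 = −5 + 2·3
1 = 2·18 − 7·5
59⁻¹ ≡ 11 (mod 18), so k ≡ 11·14 ≡ 10 (mod 18).
x = 46 + 59·10 = 636.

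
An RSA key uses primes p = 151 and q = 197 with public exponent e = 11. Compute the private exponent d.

10691

φ(n) = (p−1)(q−1) = 150·196 = 29400.
Need d with 11·d ≡ 1 (mod 29400). Apply the extended Euclidean algorithm:
29400 = 2672*11 + 8
11 = 1*8 + 3
8 = 2*3 + 2
3 = 1*2 + 1
2 = 2*1 + 0
Back-substitute:
1 = 3 − 2
1 = −8 + 3·3
1 = 3·11 − 4·8
1 = −4·29400 + 10691·11
So 11·10691 ≡ 1 (mod 29400), hence d = 10691.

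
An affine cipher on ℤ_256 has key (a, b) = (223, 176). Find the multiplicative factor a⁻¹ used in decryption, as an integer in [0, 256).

Run Euclid on (256, 223):
256 = 1×223 + 33
223 = 6×33 + 25
33 = 1×25 + 8
25 = 3×8 + 1
8 = 8×1 + 0
gcd = 1, so the inverse exists. Back-substitute:
1 = 25 − 3·8
1 = −3·33 + 4·25
1 = 4·223 − 27·33
1 = −27·256 + 31·223
So 223·31 ≡ 1 (mod 256).

31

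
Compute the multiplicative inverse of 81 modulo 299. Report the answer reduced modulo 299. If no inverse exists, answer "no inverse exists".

48

Extended Euclidean algorithm:
299 = 3×81 + 56
81 = 1×56 + 25
56 = 2×25 + 6
25 = 4×6 + 1
6 = 6×1 + 0
gcd = 1, so the inverse exists. Back-substitute:
1 = 25 − 4·6
1 = −4·56 + 9·25
1 = 9·81 − 13·56
1 = −13·299 + 48·81
So 81·48 ≡ 1 (mod 299).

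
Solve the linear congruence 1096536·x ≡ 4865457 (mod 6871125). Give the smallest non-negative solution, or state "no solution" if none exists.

First find gcd(1096536, 6871125):
6871125 = 6·1096536 + 291909
1096536 = 3·291909 + 220809
291909 = 1·220809 + 71100
220809 = 3·71100 + 7509
71100 = 9·7509 + 3519
7509 = 2·3519 + 471
3519 = 7·471 + 222
471 = 2·222 + 27
222 = 8·27 + 6
27 = 4·6 + 3
6 = 2·3 + 0
gcd = 3 and 3 | 4865457, so solutions exist. Divide through by 3: 365512x ≡ 1621819 (mod 2290375).
Now find 365512⁻¹ mod 2290375:
2290375 = 6×365512 + 97303
365512 = 3×97303 + 73603
97303 = 1×73603 + 23700
73603 = 3×23700 + 2503
23700 = 9×2503 + 1173
2503 = 2×1173 + 157
1173 = 7×157 + 74
157 = 2×74 + 9
74 = 8×9 + 2
9 = 4×2 + 1
2 = 2×1 + 0
Back-substitute:
1 = 9 − 4·2
1 = −4·74 + 33·9
1 = 33·157 − 70·74
1 = −70·1173 + 523·157
1 = 523·2503 − 1116·1173
1 = −1116·23700 + 10567·2503
1 = 10567·73603 − 32817·23700
1 = −32817·97303 + 43384·73603
1 = 43384·365512 − 162969·97303
1 = −162969·2290375 + 1021198·365512
So 365512⁻¹ ≡ 1021198 (mod 2290375).
Then x ≡ 1021198·1621819 ≡ 672162 (mod 2290375); the smallest non-negative solution is x = 672162.

672162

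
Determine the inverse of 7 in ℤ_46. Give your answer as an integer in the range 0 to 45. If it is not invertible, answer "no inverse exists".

33

gcd(46, 7) by repeated division:
46 = 6·7 + 4
7 = 1·4 + 3
4 = 1·3 + 1
3 = 3·1 + 0
gcd = 1, so the inverse exists. Back-substitute:
1 = 4 − 3
1 = −7 + 2·4
1 = 2·46 − 13·7
Thus 7·(-13) ≡ 1 (mod 46); reducing, -13 mod 46 = 33.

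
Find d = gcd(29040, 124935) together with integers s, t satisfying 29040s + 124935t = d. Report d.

Repeated division:
124935 = 4·29040 + 8775
29040 = 3·8775 + 2715
8775 = 3·2715 + 630
2715 = 4·630 + 195
630 = 3·195 + 45
195 = 4·45 + 15
45 = 3·15 + 0
gcd(29040, 124935) = 15.
Back-substituting:
15 = 195 − 4·45
15 = −4·630 + 13·195
15 = 13·2715 − 56·630
15 = −56·8775 + 181·2715
15 = 181·29040 − 599·8775
15 = −599·124935 + 2577·29040
So 15 = (-599)·124935 + (2577)·29040.

15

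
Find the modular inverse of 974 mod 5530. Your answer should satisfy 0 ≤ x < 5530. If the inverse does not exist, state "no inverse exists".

no inverse exists

Compute gcd(974, 5530):
5530 = 5×974 + 660
974 = 1×660 + 314
660 = 2×314 + 32
314 = 9×32 + 26
32 = 1×26 + 6
26 = 4×6 + 2
6 = 3×2 + 0
The gcd is 2, not 1, hence no inverse exists.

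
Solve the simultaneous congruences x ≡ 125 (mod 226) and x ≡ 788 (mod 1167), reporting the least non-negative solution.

172337

Write x = 125 + 226·k. Then 226·k ≡ 788 − 125 ≡ 663 (mod 1167).
Need 226⁻¹ mod 1167. Extended Euclid on (1167, 226):
1167 = 5×226 + 37
226 = 6×37 + 4
37 = 9×4 + 1
4 = 4×1 + 0
Back-substitute:
1 = 37 − 9·4
1 = −9·226 + 55·37
1 = 55·1167 − 284·226
226⁻¹ ≡ 883 (mod 1167), so k ≡ 883·663 ≡ 762 (mod 1167).
x = 125 + 226·762 = 172337.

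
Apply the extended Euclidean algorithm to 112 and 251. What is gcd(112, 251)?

Apply Euclid's algorithm to 251 and 112:
251 = 2×112 + 27
112 = 4×27 + 4
27 = 6×4 + 3
4 = 1×3 + 1
3 = 3×1 + 0
gcd(112, 251) = 1.
Back-substituting:
1 = 4 − 3
1 = −27 + 7·4
1 = 7·112 − 29·27
1 = −29·251 + 65·112
So 1 = (-29)·251 + (65)·112.

1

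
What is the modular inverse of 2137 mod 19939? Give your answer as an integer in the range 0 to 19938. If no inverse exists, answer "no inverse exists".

6298

gcd(19939, 2137) by repeated division:
19939 = 9*2137 + 706
2137 = 3*706 + 19
706 = 37*19 + 3
19 = 6*3 + 1
3 = 3*1 + 0
The gcd is 1. Working backward:
1 = 19 − 6·3
1 = −6·706 + 223·19
1 = 223·2137 − 675·706
1 = −675·19939 + 6298·2137
So 2137·6298 ≡ 1 (mod 19939).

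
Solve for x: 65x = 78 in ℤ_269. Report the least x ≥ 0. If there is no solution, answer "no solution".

55

First find gcd(65, 269):
269 = 4×65 + 9
65 = 7×9 + 2
9 = 4×2 + 1
2 = 2×1 + 0
gcd = 1, so a unique solution mod 269 exists.
Back-substitute for the Bézout coefficients:
1 = 9 − 4·2
1 = −4·65 + 29·9
1 = 29·269 − 120·65
So 65·(-120) ≡ 1 (mod 269), giving 65⁻¹ ≡ 149.
x ≡ 65⁻¹·78 ≡ 149·78 ≡ 55 (mod 269).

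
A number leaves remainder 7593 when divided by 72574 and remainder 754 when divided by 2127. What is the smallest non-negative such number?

Write x = 7593 + 72574·k. Then 72574·k ≡ 754 − 7593 ≡ 1669 (mod 2127).
Need 72574⁻¹ mod 2127. Extended Euclid on (2127, 256):
2127 = 8*256 + 79
256 = 3*79 + 19
79 = 4*19 + 3
19 = 6*3 + 1
3 = 3*1 + 0
Back-substitute:
1 = 19 − 6·3
1 = −6·79 + 25·19
1 = 25·256 − 81·79
1 = −81·2127 + 673·256
72574⁻¹ ≡ 673 (mod 2127), so k ≡ 673·1669 ≡ 181 (mod 2127).
x = 7593 + 72574·181 = 13143487.

13143487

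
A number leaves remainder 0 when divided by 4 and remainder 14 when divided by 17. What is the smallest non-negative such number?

48

Write x = 0 + 4·k. Then 4·k ≡ 14 − 0 ≡ 14 (mod 17).
Need 4⁻¹ mod 17. Extended Euclid on (17, 4):
17 = 4×4 + 1
4 = 4×1 + 0
Back-substitute:
1 = 17 − 4·4
4⁻¹ ≡ 13 (mod 17), so k ≡ 13·14 ≡ 12 (mod 17).
x = 0 + 4·12 = 48.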